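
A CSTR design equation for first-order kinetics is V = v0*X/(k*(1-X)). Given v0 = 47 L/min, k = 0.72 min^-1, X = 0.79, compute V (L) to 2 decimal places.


V = v0 * X / (k * (1 - X))
V = 47 * 0.79 / (0.72 * (1 - 0.79))
V = 37.13 / (0.72 * 0.21)
V = 37.13 / 0.1512
V = 245.57 L


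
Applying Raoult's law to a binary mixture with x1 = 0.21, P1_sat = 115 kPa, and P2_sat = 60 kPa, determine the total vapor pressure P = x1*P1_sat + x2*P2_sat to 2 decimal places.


P = x1*P1_sat + x2*P2_sat
x2 = 1 - x1 = 1 - 0.21 = 0.79
P = 0.21*115 + 0.79*60
P = 24.15 + 47.4
P = 71.55 kPa


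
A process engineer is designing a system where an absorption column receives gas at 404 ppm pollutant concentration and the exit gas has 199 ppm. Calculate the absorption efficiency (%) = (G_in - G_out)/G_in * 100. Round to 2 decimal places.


Efficiency = (G_in - G_out) / G_in * 100%
Efficiency = (404 - 199) / 404 * 100
Efficiency = 205 / 404 * 100
Efficiency = 50.74%


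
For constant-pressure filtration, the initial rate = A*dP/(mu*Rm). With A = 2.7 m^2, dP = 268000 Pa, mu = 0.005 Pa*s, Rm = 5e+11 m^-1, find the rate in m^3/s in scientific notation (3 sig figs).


rate = A * dP / (mu * Rm)
rate = 2.7 * 268000 / (0.005 * 5e+11)
rate = 723600.0 / 2.500e+09
rate = 2.89e-04 m^3/s


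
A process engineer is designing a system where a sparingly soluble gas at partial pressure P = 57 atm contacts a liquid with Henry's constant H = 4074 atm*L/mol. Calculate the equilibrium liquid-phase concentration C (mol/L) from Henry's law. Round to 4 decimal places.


C = P / H
C = 57 / 4074
C = 0.0140 mol/L


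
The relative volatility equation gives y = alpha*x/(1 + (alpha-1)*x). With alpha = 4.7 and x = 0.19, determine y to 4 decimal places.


y = alpha*x / (1 + (alpha-1)*x)
y = 4.7*0.19 / (1 + (4.7-1)*0.19)
y = 0.893 / (1 + 0.703)
y = 0.893 / 1.703
y = 0.5244


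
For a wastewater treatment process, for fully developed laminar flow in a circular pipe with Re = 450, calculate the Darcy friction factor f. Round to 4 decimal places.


f = 64 / Re
f = 64 / 450
f = 0.1422


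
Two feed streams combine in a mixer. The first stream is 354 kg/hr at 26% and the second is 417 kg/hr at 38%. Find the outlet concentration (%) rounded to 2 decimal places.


Mass balance on solute: F1*x1 + F2*x2 = F3*x3
F3 = F1 + F2 = 354 + 417 = 771 kg/hr
x3 = (F1*x1 + F2*x2)/F3
x3 = (354*0.26 + 417*0.38) / 771
x3 = 32.49%


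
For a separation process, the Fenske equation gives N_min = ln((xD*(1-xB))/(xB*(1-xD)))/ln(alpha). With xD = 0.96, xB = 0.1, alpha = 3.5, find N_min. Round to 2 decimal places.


N_min = ln((xD*(1-xB))/(xB*(1-xD))) / ln(alpha)
Numerator inside ln: 0.864 / 0.004 = 216.0
ln(216.0) = 5.375278
ln(alpha) = ln(3.5) = 1.252763
N_min = 5.375278 / 1.252763 = 4.29


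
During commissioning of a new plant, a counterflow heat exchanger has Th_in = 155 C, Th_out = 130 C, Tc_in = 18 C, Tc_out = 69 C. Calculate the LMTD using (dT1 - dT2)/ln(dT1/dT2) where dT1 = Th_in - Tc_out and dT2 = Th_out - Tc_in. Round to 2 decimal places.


dT1 = Th_in - Tc_out = 155 - 69 = 86
dT2 = Th_out - Tc_in = 130 - 18 = 112
LMTD = (dT1 - dT2) / ln(dT1/dT2)
LMTD = (86 - 112) / ln(86/112)
LMTD = 98.43 K


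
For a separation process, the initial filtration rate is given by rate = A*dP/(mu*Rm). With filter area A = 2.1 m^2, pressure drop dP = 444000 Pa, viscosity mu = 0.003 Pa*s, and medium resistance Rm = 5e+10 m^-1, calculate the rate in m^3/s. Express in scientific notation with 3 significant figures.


rate = A * dP / (mu * Rm)
rate = 2.1 * 444000 / (0.003 * 5e+10)
rate = 932400.0 / 1.500e+08
rate = 6.22e-03 m^3/s


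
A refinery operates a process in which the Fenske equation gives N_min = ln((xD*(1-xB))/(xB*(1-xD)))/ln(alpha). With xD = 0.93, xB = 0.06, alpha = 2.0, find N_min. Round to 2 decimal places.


N_min = ln((xD*(1-xB))/(xB*(1-xD))) / ln(alpha)
Numerator inside ln: 0.8742 / 0.0042 = 208.142857
ln(208.142857) = 5.338225
ln(alpha) = ln(2.0) = 0.693147
N_min = 5.338225 / 0.693147 = 7.70


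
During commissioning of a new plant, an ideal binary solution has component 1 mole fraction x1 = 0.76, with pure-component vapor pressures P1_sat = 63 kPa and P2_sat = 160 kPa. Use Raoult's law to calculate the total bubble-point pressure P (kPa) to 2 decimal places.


P = x1*P1_sat + x2*P2_sat
x2 = 1 - x1 = 1 - 0.76 = 0.24
P = 0.76*63 + 0.24*160
P = 47.88 + 38.4
P = 86.28 kPa


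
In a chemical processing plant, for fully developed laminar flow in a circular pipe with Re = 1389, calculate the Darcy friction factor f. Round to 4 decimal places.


f = 64 / Re
f = 64 / 1389
f = 0.0461


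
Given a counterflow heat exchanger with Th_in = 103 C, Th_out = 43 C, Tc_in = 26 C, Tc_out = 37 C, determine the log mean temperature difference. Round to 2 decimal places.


dT1 = Th_in - Tc_out = 103 - 37 = 66
dT2 = Th_out - Tc_in = 43 - 26 = 17
LMTD = (dT1 - dT2) / ln(dT1/dT2)
LMTD = (66 - 17) / ln(66/17)
LMTD = 36.12 K


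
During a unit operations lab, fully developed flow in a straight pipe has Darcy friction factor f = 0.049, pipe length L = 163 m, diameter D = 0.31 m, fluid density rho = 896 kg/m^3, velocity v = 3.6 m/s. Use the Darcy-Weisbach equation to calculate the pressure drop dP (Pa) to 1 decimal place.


dP = f * (L/D) * (rho*v^2/2)
dP = 0.049 * (163/0.31) * (896*3.6^2/2)
L/D = 525.80645161
rho*v^2/2 = 896*12.96/2 = 5806.08
dP = 0.049 * 525.80645161 * 5806.08
dP = 149590.8 Pa


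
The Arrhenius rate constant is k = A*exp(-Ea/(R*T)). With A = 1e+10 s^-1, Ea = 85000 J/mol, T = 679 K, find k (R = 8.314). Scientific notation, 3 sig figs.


k = A * exp(-Ea/(R*T))
k = 1e+10 * exp(-85000 / (8.314 * 679))
k = 1e+10 * exp(-15.057024)
k = 2.89e+03


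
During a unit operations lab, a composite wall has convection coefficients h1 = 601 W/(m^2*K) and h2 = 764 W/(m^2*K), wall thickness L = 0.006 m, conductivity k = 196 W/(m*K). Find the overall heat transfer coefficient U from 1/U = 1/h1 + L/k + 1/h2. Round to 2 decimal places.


1/U = 1/h1 + L/k + 1/h2
1/U = 1/601 + 0.006/196 + 1/764
1/U = 0.0016638935 + 3.06122e-05 + 0.0013089005
1/U = 0.0030034062
U = 332.96 W/(m^2*K)


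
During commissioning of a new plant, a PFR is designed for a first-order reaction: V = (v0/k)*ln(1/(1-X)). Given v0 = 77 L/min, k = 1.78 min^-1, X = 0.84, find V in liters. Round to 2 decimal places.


V = (v0/k) * ln(1/(1-X))
V = (77/1.78) * ln(1/(1-0.84))
V = 43.258427 * ln(6.25)
V = 43.258427 * 1.832581
V = 79.27 L


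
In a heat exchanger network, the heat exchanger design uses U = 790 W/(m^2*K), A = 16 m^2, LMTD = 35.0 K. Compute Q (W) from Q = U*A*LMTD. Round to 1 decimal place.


Q = U * A * LMTD
Q = 790 * 16 * 35.0
Q = 442400.0 W


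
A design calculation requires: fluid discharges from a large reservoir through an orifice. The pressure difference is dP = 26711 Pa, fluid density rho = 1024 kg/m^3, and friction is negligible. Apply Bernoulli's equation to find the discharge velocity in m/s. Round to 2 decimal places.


v = sqrt(2*dP/rho)
v = sqrt(2*26711/1024)
v = sqrt(52.169922)
v = 7.22 m/s


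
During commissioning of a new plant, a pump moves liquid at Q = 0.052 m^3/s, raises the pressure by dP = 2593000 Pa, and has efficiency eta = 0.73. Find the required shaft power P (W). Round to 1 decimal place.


P = Q * dP / eta
P = 0.052 * 2593000 / 0.73
P = 134836.0 / 0.73
P = 184706.8 W


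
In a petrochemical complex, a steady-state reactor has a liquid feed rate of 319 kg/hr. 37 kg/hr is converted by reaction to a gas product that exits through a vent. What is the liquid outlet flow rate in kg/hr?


Steady-state mass balance on the main outlet: F_out = F_in - F_removed
F_out = 319 - 37
F_out = 282 kg/hr


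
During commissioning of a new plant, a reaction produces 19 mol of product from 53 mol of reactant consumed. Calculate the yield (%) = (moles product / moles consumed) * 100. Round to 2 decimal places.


Yield = (moles product / moles consumed) * 100%
Yield = (19 / 53) * 100
Yield = 0.3585 * 100
Yield = 35.85%


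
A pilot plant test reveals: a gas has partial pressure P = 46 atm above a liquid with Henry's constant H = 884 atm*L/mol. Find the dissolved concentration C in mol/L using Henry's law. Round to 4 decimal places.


C = P / H
C = 46 / 884
C = 0.0520 mol/L


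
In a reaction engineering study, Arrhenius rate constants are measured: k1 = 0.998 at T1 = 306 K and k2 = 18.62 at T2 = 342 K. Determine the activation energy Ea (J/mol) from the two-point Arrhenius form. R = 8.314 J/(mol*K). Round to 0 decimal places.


Ea = R * ln(k2/k1) / (1/T1 - 1/T2)
ln(k2/k1) = ln(18.62/0.998) = 2.9262383
1/T1 - 1/T2 = 1/306 - 1/342 = 0.000343997248
Ea = 8.314 * 2.9262383 / 0.000343997248
Ea = 70724 J/mol


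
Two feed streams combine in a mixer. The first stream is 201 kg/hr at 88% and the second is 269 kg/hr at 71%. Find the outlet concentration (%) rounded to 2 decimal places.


Mass balance on solute: F1*x1 + F2*x2 = F3*x3
F3 = F1 + F2 = 201 + 269 = 470 kg/hr
x3 = (F1*x1 + F2*x2)/F3
x3 = (201*0.88 + 269*0.71) / 470
x3 = 78.27%


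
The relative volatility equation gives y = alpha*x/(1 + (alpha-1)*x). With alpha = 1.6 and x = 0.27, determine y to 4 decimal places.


y = alpha*x / (1 + (alpha-1)*x)
y = 1.6*0.27 / (1 + (1.6-1)*0.27)
y = 0.432 / (1 + 0.162)
y = 0.432 / 1.162
y = 0.3718


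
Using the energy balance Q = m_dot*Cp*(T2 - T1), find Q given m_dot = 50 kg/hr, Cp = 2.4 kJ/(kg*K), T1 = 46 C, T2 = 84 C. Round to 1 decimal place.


Q = m_dot * Cp * (T2 - T1)
Q = 50 * 2.4 * (84 - 46)
Q = 50 * 2.4 * 38
Q = 4560.0 kJ/hr


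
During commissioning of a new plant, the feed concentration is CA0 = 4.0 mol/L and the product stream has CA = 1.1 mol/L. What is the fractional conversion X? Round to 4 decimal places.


X = (CA0 - CA) / CA0
X = (4.0 - 1.1) / 4.0
X = 2.9 / 4.0
X = 0.7250


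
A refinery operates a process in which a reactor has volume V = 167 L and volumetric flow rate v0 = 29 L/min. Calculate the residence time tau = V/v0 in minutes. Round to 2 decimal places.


tau = V / v0
tau = 167 / 29
tau = 5.76 min


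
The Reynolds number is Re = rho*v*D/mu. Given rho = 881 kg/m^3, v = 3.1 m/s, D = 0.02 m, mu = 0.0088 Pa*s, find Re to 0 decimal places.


Re = rho * v * D / mu
Re = 881 * 3.1 * 0.02 / 0.0088
Re = 54.622 / 0.0088
Re = 6207


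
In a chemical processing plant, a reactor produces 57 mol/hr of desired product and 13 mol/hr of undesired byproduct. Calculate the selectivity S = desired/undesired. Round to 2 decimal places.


S = desired product rate / undesired product rate
S = 57 / 13
S = 4.38


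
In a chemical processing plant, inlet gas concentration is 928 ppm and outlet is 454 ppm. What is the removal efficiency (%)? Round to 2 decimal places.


Efficiency = (G_in - G_out) / G_in * 100%
Efficiency = (928 - 454) / 928 * 100
Efficiency = 474 / 928 * 100
Efficiency = 51.08%


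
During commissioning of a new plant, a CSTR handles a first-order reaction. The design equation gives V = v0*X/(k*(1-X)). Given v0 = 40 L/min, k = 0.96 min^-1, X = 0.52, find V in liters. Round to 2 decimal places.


V = v0 * X / (k * (1 - X))
V = 40 * 0.52 / (0.96 * (1 - 0.52))
V = 20.8 / (0.96 * 0.48)
V = 20.8 / 0.4608
V = 45.14 L


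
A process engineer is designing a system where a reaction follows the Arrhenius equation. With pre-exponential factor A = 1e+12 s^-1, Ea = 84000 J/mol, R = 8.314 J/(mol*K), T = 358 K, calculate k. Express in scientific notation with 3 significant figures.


k = A * exp(-Ea/(R*T))
k = 1e+12 * exp(-84000 / (8.314 * 358))
k = 1e+12 * exp(-28.221899)
k = 5.54e-01


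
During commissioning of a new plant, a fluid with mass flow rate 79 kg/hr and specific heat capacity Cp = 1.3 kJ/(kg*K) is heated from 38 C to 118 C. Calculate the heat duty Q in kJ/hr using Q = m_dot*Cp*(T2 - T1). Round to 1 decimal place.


Q = m_dot * Cp * (T2 - T1)
Q = 79 * 1.3 * (118 - 38)
Q = 79 * 1.3 * 80
Q = 8216.0 kJ/hr


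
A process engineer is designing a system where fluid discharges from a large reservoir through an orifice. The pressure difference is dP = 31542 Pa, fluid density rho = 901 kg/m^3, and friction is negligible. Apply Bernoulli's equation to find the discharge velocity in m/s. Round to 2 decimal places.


v = sqrt(2*dP/rho)
v = sqrt(2*31542/901)
v = sqrt(70.015538)
v = 8.37 m/s


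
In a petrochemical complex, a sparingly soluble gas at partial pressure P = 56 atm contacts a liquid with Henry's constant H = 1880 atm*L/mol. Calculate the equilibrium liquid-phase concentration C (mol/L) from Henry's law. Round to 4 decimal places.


C = P / H
C = 56 / 1880
C = 0.0298 mol/L


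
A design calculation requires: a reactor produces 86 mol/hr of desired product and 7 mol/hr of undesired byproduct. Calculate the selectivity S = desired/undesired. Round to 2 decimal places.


S = desired product rate / undesired product rate
S = 86 / 7
S = 12.29


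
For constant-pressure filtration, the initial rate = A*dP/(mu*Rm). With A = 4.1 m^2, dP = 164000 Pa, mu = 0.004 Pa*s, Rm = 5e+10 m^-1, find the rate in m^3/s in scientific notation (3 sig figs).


rate = A * dP / (mu * Rm)
rate = 4.1 * 164000 / (0.004 * 5e+10)
rate = 672400.0 / 2.000e+08
rate = 3.36e-03 m^3/s


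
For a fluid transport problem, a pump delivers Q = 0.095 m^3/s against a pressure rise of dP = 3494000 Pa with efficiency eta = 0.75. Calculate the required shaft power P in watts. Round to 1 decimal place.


P = Q * dP / eta
P = 0.095 * 3494000 / 0.75
P = 331930.0 / 0.75
P = 442573.3 W


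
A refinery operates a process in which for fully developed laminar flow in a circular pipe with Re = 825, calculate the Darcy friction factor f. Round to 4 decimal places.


f = 64 / Re
f = 64 / 825
f = 0.0776


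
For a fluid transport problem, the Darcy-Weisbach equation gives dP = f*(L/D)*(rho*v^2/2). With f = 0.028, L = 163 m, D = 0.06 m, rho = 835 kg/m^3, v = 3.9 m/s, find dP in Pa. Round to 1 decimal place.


dP = f * (L/D) * (rho*v^2/2)
dP = 0.028 * (163/0.06) * (835*3.9^2/2)
L/D = 2716.66666667
rho*v^2/2 = 835*15.21/2 = 6350.175
dP = 0.028 * 2716.66666667 * 6350.175
dP = 483036.6 Pa


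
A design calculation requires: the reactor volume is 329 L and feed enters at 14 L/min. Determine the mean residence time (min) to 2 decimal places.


tau = V / v0
tau = 329 / 14
tau = 23.50 min


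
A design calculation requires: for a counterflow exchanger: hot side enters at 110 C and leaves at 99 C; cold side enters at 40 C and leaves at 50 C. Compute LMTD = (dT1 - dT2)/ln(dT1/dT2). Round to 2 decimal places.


dT1 = Th_in - Tc_out = 110 - 50 = 60
dT2 = Th_out - Tc_in = 99 - 40 = 59
LMTD = (dT1 - dT2) / ln(dT1/dT2)
LMTD = (60 - 59) / ln(60/59)
LMTD = 59.50 K


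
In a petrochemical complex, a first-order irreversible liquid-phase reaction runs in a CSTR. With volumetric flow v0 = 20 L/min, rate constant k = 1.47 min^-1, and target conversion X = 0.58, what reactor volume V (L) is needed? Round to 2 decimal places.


V = v0 * X / (k * (1 - X))
V = 20 * 0.58 / (1.47 * (1 - 0.58))
V = 11.6 / (1.47 * 0.42)
V = 11.6 / 0.6174
V = 18.79 L


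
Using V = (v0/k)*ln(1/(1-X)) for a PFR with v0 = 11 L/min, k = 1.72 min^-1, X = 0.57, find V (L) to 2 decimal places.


V = (v0/k) * ln(1/(1-X))
V = (11/1.72) * ln(1/(1-0.57))
V = 6.395349 * ln(2.325581)
V = 6.395349 * 0.84397
V = 5.40 L


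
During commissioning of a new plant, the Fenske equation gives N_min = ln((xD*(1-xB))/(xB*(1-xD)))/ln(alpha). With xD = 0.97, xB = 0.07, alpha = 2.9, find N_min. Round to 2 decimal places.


N_min = ln((xD*(1-xB))/(xB*(1-xD))) / ln(alpha)
Numerator inside ln: 0.9021 / 0.0021 = 429.571429
ln(429.571429) = 6.062788
ln(alpha) = ln(2.9) = 1.064711
N_min = 6.062788 / 1.064711 = 5.69


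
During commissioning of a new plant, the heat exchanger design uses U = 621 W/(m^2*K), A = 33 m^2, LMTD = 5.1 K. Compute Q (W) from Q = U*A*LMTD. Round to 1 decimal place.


Q = U * A * LMTD
Q = 621 * 33 * 5.1
Q = 104514.3 W


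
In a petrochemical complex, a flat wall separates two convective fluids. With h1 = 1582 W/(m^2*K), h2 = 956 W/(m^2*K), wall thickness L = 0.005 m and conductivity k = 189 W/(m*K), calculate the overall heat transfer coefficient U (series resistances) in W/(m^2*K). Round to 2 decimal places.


1/U = 1/h1 + L/k + 1/h2
1/U = 1/1582 + 0.005/189 + 1/956
1/U = 0.0006321113 + 2.6455e-05 + 0.0010460251
1/U = 0.0017045914
U = 586.65 W/(m^2*K)


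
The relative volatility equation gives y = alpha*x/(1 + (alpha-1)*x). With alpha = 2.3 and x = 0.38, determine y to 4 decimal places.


y = alpha*x / (1 + (alpha-1)*x)
y = 2.3*0.38 / (1 + (2.3-1)*0.38)
y = 0.874 / (1 + 0.494)
y = 0.874 / 1.494
y = 0.5850


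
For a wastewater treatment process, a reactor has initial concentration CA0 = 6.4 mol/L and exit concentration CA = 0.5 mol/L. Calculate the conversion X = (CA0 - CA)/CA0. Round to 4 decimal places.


X = (CA0 - CA) / CA0
X = (6.4 - 0.5) / 6.4
X = 5.9 / 6.4
X = 0.9219


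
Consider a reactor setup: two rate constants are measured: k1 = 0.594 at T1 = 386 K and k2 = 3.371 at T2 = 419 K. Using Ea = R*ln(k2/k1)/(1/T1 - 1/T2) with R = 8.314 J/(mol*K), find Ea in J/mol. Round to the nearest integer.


Ea = R * ln(k2/k1) / (1/T1 - 1/T2)
ln(k2/k1) = ln(3.371/0.594) = 1.7360854
1/T1 - 1/T2 = 1/386 - 1/419 = 0.00020403873
Ea = 8.314 * 1.7360854 / 0.00020403873
Ea = 70741 J/mol


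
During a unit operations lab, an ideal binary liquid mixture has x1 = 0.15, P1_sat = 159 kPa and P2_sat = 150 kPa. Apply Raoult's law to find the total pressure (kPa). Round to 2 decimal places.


P = x1*P1_sat + x2*P2_sat
x2 = 1 - x1 = 1 - 0.15 = 0.85
P = 0.15*159 + 0.85*150
P = 23.85 + 127.5
P = 151.35 kPa


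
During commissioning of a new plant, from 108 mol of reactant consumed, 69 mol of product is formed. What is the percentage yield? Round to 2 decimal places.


Yield = (moles product / moles consumed) * 100%
Yield = (69 / 108) * 100
Yield = 0.6389 * 100
Yield = 63.89%


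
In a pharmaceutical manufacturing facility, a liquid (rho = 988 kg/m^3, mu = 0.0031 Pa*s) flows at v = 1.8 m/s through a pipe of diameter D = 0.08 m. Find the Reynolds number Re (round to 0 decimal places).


Re = rho * v * D / mu
Re = 988 * 1.8 * 0.08 / 0.0031
Re = 142.272 / 0.0031
Re = 45894


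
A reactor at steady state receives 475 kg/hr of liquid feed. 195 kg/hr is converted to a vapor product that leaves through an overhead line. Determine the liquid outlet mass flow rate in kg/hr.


Steady-state mass balance on the main outlet: F_out = F_in - F_removed
F_out = 475 - 195
F_out = 280 kg/hr


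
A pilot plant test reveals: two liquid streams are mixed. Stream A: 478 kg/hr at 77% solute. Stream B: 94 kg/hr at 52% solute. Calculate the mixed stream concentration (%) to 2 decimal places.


Mass balance on solute: F1*x1 + F2*x2 = F3*x3
F3 = F1 + F2 = 478 + 94 = 572 kg/hr
x3 = (F1*x1 + F2*x2)/F3
x3 = (478*0.77 + 94*0.52) / 572
x3 = 72.89%


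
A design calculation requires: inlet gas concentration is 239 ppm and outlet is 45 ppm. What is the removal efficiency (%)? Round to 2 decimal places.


Efficiency = (G_in - G_out) / G_in * 100%
Efficiency = (239 - 45) / 239 * 100
Efficiency = 194 / 239 * 100
Efficiency = 81.17%


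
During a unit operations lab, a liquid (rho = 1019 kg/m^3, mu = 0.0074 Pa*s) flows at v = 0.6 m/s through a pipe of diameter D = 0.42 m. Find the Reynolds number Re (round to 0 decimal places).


Re = rho * v * D / mu
Re = 1019 * 0.6 * 0.42 / 0.0074
Re = 256.788 / 0.0074
Re = 34701


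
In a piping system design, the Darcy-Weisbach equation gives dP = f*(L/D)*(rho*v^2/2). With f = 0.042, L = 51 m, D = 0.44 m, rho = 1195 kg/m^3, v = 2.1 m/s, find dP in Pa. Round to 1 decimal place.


dP = f * (L/D) * (rho*v^2/2)
dP = 0.042 * (51/0.44) * (1195*2.1^2/2)
L/D = 115.90909091
rho*v^2/2 = 1195*4.41/2 = 2634.975
dP = 0.042 * 115.90909091 * 2634.975
dP = 12827.5 Pa


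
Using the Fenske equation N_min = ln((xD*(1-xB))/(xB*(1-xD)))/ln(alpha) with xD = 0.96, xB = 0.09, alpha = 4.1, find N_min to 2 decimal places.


N_min = ln((xD*(1-xB))/(xB*(1-xD))) / ln(alpha)
Numerator inside ln: 0.8736 / 0.0036 = 242.666667
ln(242.666667) = 5.491689
ln(alpha) = ln(4.1) = 1.410987
N_min = 5.491689 / 1.410987 = 3.89


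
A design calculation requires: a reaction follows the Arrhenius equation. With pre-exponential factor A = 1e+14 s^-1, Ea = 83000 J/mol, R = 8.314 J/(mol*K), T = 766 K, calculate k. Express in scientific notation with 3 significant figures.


k = A * exp(-Ea/(R*T))
k = 1e+14 * exp(-83000 / (8.314 * 766))
k = 1e+14 * exp(-13.032847)
k = 2.19e+08


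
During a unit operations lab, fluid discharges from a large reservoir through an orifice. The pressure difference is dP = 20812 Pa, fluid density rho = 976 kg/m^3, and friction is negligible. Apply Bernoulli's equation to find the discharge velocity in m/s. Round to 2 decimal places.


v = sqrt(2*dP/rho)
v = sqrt(2*20812/976)
v = sqrt(42.647541)
v = 6.53 m/s


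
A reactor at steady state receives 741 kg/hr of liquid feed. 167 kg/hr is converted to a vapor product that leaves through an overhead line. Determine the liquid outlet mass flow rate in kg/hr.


Steady-state mass balance on the main outlet: F_out = F_in - F_removed
F_out = 741 - 167
F_out = 574 kg/hr


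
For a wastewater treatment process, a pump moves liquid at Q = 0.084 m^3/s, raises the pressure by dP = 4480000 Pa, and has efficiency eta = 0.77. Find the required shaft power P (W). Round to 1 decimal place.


P = Q * dP / eta
P = 0.084 * 4480000 / 0.77
P = 376320.0 / 0.77
P = 488727.3 W


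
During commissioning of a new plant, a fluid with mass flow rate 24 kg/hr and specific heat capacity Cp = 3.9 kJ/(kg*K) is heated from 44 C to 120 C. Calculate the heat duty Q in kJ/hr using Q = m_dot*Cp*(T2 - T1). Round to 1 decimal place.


Q = m_dot * Cp * (T2 - T1)
Q = 24 * 3.9 * (120 - 44)
Q = 24 * 3.9 * 76
Q = 7113.6 kJ/hr


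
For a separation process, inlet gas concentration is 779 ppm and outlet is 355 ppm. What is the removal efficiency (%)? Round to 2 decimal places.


Efficiency = (G_in - G_out) / G_in * 100%
Efficiency = (779 - 355) / 779 * 100
Efficiency = 424 / 779 * 100
Efficiency = 54.43%


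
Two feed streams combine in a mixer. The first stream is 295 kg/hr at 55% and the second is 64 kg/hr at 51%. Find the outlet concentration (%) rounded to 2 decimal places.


Mass balance on solute: F1*x1 + F2*x2 = F3*x3
F3 = F1 + F2 = 295 + 64 = 359 kg/hr
x3 = (F1*x1 + F2*x2)/F3
x3 = (295*0.55 + 64*0.51) / 359
x3 = 54.29%


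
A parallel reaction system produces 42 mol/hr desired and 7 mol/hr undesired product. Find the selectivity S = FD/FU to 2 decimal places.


S = desired product rate / undesired product rate
S = 42 / 7
S = 6.00


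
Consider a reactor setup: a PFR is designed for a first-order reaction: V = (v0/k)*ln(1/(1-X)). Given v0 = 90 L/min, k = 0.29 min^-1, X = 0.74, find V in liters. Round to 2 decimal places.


V = (v0/k) * ln(1/(1-X))
V = (90/0.29) * ln(1/(1-0.74))
V = 310.344828 * ln(3.846154)
V = 310.344828 * 1.347074
V = 418.06 L


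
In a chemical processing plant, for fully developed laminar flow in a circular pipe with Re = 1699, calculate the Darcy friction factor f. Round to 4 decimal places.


f = 64 / Re
f = 64 / 1699
f = 0.0377


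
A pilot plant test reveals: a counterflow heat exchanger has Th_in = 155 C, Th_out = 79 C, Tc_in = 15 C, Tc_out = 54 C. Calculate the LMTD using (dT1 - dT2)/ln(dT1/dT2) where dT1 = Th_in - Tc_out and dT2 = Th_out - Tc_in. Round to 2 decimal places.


dT1 = Th_in - Tc_out = 155 - 54 = 101
dT2 = Th_out - Tc_in = 79 - 15 = 64
LMTD = (dT1 - dT2) / ln(dT1/dT2)
LMTD = (101 - 64) / ln(101/64)
LMTD = 81.10 K


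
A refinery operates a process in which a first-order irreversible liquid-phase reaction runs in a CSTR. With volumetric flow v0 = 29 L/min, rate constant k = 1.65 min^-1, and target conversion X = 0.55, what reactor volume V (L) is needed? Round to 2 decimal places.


V = v0 * X / (k * (1 - X))
V = 29 * 0.55 / (1.65 * (1 - 0.55))
V = 15.95 / (1.65 * 0.45)
V = 15.95 / 0.7425
V = 21.48 L


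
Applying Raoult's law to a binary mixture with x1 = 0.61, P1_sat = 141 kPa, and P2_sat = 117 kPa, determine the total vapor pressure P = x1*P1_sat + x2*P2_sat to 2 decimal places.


P = x1*P1_sat + x2*P2_sat
x2 = 1 - x1 = 1 - 0.61 = 0.39
P = 0.61*141 + 0.39*117
P = 86.01 + 45.63
P = 131.64 kPa


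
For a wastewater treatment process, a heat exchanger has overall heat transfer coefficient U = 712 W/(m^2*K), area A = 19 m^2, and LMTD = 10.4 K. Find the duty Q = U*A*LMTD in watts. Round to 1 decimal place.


Q = U * A * LMTD
Q = 712 * 19 * 10.4
Q = 140691.2 W


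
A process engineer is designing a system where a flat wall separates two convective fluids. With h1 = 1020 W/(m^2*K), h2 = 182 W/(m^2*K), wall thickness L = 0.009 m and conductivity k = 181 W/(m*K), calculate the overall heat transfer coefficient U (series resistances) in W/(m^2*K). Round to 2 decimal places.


1/U = 1/h1 + L/k + 1/h2
1/U = 1/1020 + 0.009/181 + 1/182
1/U = 0.0009803922 + 4.97238e-05 + 0.0054945055
1/U = 0.0065246215
U = 153.27 W/(m^2*K)


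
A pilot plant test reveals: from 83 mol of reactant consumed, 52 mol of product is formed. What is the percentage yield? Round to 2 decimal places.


Yield = (moles product / moles consumed) * 100%
Yield = (52 / 83) * 100
Yield = 0.6265 * 100
Yield = 62.65%


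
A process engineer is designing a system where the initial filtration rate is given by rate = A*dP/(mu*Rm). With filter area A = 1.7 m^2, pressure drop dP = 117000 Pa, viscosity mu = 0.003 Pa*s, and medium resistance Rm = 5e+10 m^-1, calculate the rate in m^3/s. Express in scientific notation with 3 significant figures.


rate = A * dP / (mu * Rm)
rate = 1.7 * 117000 / (0.003 * 5e+10)
rate = 198900.0 / 1.500e+08
rate = 1.33e-03 m^3/s


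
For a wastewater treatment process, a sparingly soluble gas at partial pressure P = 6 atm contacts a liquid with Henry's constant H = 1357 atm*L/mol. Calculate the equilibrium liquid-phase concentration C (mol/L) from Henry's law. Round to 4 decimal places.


C = P / H
C = 6 / 1357
C = 0.0044 mol/L


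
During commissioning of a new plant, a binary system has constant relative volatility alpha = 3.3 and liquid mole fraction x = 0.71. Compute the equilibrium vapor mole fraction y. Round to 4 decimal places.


y = alpha*x / (1 + (alpha-1)*x)
y = 3.3*0.71 / (1 + (3.3-1)*0.71)
y = 2.343 / (1 + 1.633)
y = 2.343 / 2.633
y = 0.8899


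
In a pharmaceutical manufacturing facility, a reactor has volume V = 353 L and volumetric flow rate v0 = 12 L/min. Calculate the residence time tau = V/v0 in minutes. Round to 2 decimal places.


tau = V / v0
tau = 353 / 12
tau = 29.42 min


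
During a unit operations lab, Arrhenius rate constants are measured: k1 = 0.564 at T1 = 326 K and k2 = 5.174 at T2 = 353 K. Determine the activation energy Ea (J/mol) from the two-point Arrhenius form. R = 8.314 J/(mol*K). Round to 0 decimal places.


Ea = R * ln(k2/k1) / (1/T1 - 1/T2)
ln(k2/k1) = ln(5.174/0.564) = 2.2163471
1/T1 - 1/T2 = 1/326 - 1/353 = 0.000234623473
Ea = 8.314 * 2.2163471 / 0.000234623473
Ea = 78537 J/mol


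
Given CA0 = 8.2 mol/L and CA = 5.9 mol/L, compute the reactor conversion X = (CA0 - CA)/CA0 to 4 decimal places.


X = (CA0 - CA) / CA0
X = (8.2 - 5.9) / 8.2
X = 2.3 / 8.2
X = 0.2805


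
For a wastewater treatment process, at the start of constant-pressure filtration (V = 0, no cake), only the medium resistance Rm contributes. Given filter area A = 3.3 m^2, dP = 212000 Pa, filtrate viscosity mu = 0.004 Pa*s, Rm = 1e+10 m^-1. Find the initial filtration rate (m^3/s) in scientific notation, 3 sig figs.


rate = A * dP / (mu * Rm)
rate = 3.3 * 212000 / (0.004 * 1e+10)
rate = 699600.0 / 4.000e+07
rate = 1.75e-02 m^3/s


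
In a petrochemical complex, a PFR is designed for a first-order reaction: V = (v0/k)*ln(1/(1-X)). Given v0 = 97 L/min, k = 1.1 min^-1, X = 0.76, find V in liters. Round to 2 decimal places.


V = (v0/k) * ln(1/(1-X))
V = (97/1.1) * ln(1/(1-0.76))
V = 88.181818 * ln(4.166667)
V = 88.181818 * 1.427116
V = 125.85 L


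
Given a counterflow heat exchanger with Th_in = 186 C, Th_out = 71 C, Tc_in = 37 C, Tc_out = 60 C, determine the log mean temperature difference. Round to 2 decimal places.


dT1 = Th_in - Tc_out = 186 - 60 = 126
dT2 = Th_out - Tc_in = 71 - 37 = 34
LMTD = (dT1 - dT2) / ln(dT1/dT2)
LMTD = (126 - 34) / ln(126/34)
LMTD = 70.23 K


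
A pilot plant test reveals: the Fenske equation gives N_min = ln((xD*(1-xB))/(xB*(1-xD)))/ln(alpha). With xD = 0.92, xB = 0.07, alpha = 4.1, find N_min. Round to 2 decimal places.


N_min = ln((xD*(1-xB))/(xB*(1-xD))) / ln(alpha)
Numerator inside ln: 0.8556 / 0.0056 = 152.785714
ln(152.785714) = 5.029036
ln(alpha) = ln(4.1) = 1.410987
N_min = 5.029036 / 1.410987 = 3.56


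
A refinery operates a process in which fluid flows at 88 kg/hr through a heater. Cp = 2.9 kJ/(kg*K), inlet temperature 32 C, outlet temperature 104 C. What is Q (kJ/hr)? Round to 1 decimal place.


Q = m_dot * Cp * (T2 - T1)
Q = 88 * 2.9 * (104 - 32)
Q = 88 * 2.9 * 72
Q = 18374.4 kJ/hr


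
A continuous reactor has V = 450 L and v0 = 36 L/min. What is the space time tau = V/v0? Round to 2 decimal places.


tau = V / v0
tau = 450 / 36
tau = 12.50 min


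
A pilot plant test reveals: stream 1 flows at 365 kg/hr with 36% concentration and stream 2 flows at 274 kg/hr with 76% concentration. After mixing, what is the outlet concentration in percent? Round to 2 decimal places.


Mass balance on solute: F1*x1 + F2*x2 = F3*x3
F3 = F1 + F2 = 365 + 274 = 639 kg/hr
x3 = (F1*x1 + F2*x2)/F3
x3 = (365*0.36 + 274*0.76) / 639
x3 = 53.15%


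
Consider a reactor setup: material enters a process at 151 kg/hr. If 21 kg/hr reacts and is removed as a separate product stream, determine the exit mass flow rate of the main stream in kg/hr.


Steady-state mass balance on the main outlet: F_out = F_in - F_removed
F_out = 151 - 21
F_out = 130 kg/hr


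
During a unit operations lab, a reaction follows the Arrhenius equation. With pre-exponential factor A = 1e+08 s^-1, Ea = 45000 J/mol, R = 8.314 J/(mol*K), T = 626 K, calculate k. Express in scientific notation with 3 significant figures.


k = A * exp(-Ea/(R*T))
k = 1e+08 * exp(-45000 / (8.314 * 626))
k = 1e+08 * exp(-8.646257)
k = 1.76e+04


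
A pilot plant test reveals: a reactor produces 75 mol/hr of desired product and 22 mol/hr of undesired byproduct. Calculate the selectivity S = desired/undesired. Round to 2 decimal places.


S = desired product rate / undesired product rate
S = 75 / 22
S = 3.41


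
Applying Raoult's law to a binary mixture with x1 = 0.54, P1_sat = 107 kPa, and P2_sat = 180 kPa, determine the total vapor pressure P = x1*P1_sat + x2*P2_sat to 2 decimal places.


P = x1*P1_sat + x2*P2_sat
x2 = 1 - x1 = 1 - 0.54 = 0.46
P = 0.54*107 + 0.46*180
P = 57.78 + 82.8
P = 140.58 kPa


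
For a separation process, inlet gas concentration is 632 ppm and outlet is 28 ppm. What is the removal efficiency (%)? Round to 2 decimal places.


Efficiency = (G_in - G_out) / G_in * 100%
Efficiency = (632 - 28) / 632 * 100
Efficiency = 604 / 632 * 100
Efficiency = 95.57%


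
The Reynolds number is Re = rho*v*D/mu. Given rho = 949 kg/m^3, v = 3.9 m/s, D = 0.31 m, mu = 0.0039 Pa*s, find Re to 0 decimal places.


Re = rho * v * D / mu
Re = 949 * 3.9 * 0.31 / 0.0039
Re = 1147.341 / 0.0039
Re = 294190


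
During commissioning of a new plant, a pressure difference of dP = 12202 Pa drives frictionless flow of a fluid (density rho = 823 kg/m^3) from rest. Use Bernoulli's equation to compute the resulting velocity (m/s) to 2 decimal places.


v = sqrt(2*dP/rho)
v = sqrt(2*12202/823)
v = sqrt(29.652491)
v = 5.45 m/s


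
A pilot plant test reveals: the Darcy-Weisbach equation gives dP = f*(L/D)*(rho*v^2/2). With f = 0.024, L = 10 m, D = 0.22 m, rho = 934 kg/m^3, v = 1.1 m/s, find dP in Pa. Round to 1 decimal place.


dP = f * (L/D) * (rho*v^2/2)
dP = 0.024 * (10/0.22) * (934*1.1^2/2)
L/D = 45.45454545
rho*v^2/2 = 934*1.21/2 = 565.07
dP = 0.024 * 45.45454545 * 565.07
dP = 616.4 Pa


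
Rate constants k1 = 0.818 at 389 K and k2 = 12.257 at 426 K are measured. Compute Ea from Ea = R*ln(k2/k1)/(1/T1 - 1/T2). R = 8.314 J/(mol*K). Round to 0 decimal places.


Ea = R * ln(k2/k1) / (1/T1 - 1/T2)
ln(k2/k1) = ln(12.257/0.818) = 2.7069901
1/T1 - 1/T2 = 1/389 - 1/426 = 0.000223276247
Ea = 8.314 * 2.7069901 / 0.000223276247
Ea = 100799 J/mol


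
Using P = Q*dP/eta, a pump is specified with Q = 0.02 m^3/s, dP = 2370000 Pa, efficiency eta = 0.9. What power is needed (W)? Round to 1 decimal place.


P = Q * dP / eta
P = 0.02 * 2370000 / 0.9
P = 47400.0 / 0.9
P = 52666.7 W


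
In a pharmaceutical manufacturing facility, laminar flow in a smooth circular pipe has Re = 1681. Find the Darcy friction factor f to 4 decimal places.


f = 64 / Re
f = 64 / 1681
f = 0.0381


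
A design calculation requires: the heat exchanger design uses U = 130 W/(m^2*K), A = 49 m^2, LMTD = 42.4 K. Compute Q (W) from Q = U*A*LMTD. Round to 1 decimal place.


Q = U * A * LMTD
Q = 130 * 49 * 42.4
Q = 270088.0 W


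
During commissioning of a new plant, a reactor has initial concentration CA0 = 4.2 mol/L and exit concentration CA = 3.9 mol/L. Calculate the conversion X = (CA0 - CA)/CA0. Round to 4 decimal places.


X = (CA0 - CA) / CA0
X = (4.2 - 3.9) / 4.2
X = 0.3 / 4.2
X = 0.0714


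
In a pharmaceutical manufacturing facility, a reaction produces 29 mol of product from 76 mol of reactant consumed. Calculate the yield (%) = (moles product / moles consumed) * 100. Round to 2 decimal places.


Yield = (moles product / moles consumed) * 100%
Yield = (29 / 76) * 100
Yield = 0.3816 * 100
Yield = 38.16%


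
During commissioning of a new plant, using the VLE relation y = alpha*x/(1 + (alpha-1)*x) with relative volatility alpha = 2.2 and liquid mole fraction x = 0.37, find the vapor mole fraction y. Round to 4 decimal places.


y = alpha*x / (1 + (alpha-1)*x)
y = 2.2*0.37 / (1 + (2.2-1)*0.37)
y = 0.814 / (1 + 0.444)
y = 0.814 / 1.444
y = 0.5637


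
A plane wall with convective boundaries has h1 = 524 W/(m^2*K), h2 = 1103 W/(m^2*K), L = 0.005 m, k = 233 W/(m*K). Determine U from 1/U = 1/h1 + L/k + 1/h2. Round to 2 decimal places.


1/U = 1/h1 + L/k + 1/h2
1/U = 1/524 + 0.005/233 + 1/1103
1/U = 0.0019083969 + 2.14592e-05 + 0.0009066183
1/U = 0.0028364744
U = 352.55 W/(m^2*K)


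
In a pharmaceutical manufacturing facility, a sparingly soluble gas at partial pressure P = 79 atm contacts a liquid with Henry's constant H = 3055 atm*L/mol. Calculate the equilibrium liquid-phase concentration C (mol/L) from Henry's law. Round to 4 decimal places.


C = P / H
C = 79 / 3055
C = 0.0259 mol/L


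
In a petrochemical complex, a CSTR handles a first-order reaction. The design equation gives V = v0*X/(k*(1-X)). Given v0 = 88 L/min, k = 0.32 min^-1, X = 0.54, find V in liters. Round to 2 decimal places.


V = v0 * X / (k * (1 - X))
V = 88 * 0.54 / (0.32 * (1 - 0.54))
V = 47.52 / (0.32 * 0.46)
V = 47.52 / 0.1472
V = 322.83 L


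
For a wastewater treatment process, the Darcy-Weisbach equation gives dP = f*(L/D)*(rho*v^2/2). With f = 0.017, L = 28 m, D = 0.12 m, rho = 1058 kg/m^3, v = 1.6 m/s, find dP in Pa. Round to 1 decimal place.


dP = f * (L/D) * (rho*v^2/2)
dP = 0.017 * (28/0.12) * (1058*1.6^2/2)
L/D = 233.33333333
rho*v^2/2 = 1058*2.56/2 = 1354.24
dP = 0.017 * 233.33333333 * 1354.24
dP = 5371.8 Pa


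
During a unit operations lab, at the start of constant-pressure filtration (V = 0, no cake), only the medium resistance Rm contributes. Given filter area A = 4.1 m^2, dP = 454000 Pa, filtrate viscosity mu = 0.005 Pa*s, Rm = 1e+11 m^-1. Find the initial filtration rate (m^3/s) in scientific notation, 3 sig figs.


rate = A * dP / (mu * Rm)
rate = 4.1 * 454000 / (0.005 * 1e+11)
rate = 1861400.0 / 5.000e+08
rate = 3.72e-03 m^3/s


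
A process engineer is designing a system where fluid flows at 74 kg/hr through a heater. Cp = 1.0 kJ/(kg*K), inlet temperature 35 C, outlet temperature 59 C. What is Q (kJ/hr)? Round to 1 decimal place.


Q = m_dot * Cp * (T2 - T1)
Q = 74 * 1.0 * (59 - 35)
Q = 74 * 1.0 * 24
Q = 1776.0 kJ/hr


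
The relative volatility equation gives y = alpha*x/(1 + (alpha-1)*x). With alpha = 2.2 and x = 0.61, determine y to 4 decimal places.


y = alpha*x / (1 + (alpha-1)*x)
y = 2.2*0.61 / (1 + (2.2-1)*0.61)
y = 1.342 / (1 + 0.732)
y = 1.342 / 1.732
y = 0.7748


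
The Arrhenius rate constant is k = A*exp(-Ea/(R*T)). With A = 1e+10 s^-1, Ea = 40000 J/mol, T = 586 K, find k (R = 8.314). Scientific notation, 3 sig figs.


k = A * exp(-Ea/(R*T))
k = 1e+10 * exp(-40000 / (8.314 * 586))
k = 1e+10 * exp(-8.210174)
k = 2.72e+06


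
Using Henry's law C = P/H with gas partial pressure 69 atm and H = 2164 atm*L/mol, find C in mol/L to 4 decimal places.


C = P / H
C = 69 / 2164
C = 0.0319 mol/L


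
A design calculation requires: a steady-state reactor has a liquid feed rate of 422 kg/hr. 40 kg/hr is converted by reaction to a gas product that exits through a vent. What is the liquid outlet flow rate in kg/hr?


Steady-state mass balance on the main outlet: F_out = F_in - F_removed
F_out = 422 - 40
F_out = 382 kg/hr


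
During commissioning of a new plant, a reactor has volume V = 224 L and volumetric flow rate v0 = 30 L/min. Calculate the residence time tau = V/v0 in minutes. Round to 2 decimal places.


tau = V / v0
tau = 224 / 30
tau = 7.47 min


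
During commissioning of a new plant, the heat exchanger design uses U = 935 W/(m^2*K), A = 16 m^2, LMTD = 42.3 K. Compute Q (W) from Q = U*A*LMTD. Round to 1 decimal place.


Q = U * A * LMTD
Q = 935 * 16 * 42.3
Q = 632808.0 W


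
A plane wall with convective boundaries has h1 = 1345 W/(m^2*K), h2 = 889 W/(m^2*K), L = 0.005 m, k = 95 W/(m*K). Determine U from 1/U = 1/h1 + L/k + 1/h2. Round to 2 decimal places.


1/U = 1/h1 + L/k + 1/h2
1/U = 1/1345 + 0.005/95 + 1/889
1/U = 0.0007434944 + 5.26316e-05 + 0.0011248594
1/U = 0.0019209854
U = 520.57 W/(m^2*K)


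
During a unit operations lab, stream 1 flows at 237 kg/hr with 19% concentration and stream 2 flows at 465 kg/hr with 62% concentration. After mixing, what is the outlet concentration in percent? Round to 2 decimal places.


Mass balance on solute: F1*x1 + F2*x2 = F3*x3
F3 = F1 + F2 = 237 + 465 = 702 kg/hr
x3 = (F1*x1 + F2*x2)/F3
x3 = (237*0.19 + 465*0.62) / 702
x3 = 47.48%


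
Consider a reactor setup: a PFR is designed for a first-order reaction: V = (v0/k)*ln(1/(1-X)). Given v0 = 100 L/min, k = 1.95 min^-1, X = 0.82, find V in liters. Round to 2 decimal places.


V = (v0/k) * ln(1/(1-X))
V = (100/1.95) * ln(1/(1-0.82))
V = 51.282051 * ln(5.555556)
V = 51.282051 * 1.714799
V = 87.94 L


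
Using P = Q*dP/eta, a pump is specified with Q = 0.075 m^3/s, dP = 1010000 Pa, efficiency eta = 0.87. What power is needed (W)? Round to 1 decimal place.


P = Q * dP / eta
P = 0.075 * 1010000 / 0.87
P = 75750.0 / 0.87
P = 87069.0 W


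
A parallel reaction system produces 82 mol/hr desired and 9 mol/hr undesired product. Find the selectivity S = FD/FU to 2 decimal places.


S = desired product rate / undesired product rate
S = 82 / 9
S = 9.11


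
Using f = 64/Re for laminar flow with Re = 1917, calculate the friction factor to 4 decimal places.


f = 64 / Re
f = 64 / 1917
f = 0.0334


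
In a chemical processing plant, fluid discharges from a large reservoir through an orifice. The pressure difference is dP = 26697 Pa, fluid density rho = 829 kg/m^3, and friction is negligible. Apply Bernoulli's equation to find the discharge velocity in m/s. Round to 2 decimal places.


v = sqrt(2*dP/rho)
v = sqrt(2*26697/829)
v = sqrt(64.40772)
v = 8.03 m/s
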